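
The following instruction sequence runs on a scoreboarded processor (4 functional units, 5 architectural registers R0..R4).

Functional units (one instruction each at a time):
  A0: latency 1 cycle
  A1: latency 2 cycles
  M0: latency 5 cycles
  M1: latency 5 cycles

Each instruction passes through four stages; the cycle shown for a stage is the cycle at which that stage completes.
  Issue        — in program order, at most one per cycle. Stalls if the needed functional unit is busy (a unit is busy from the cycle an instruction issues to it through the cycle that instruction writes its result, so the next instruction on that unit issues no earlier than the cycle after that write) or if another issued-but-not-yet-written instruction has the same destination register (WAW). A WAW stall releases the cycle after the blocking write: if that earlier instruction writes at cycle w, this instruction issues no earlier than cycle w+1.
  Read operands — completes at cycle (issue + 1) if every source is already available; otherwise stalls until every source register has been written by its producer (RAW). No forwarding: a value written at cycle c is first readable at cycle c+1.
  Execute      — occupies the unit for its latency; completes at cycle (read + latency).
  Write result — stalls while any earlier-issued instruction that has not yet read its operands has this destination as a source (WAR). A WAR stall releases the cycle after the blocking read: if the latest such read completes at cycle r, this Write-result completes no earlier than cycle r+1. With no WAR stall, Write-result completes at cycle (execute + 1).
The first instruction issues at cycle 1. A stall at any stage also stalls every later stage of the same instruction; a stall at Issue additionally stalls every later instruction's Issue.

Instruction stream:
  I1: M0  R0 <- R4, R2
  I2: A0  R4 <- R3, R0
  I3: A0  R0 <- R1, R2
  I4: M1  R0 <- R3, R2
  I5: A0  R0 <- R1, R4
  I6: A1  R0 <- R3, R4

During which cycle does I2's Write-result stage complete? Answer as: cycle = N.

cycle = 11

[I1] 1/2/7/8
[I2] 2/9/10/11  (RAW R0: wait I1 write@8)
[I3] 12/13/14/15  (struct: A0 busy until I2 writes@11)
[I4] 16/17/22/23  (WAW R0: wait I3 write@15)
[I5] 24/25/26/27  (WAW R0: wait I4 write@23)
[I6] 28/29/31/32  (WAW R0: wait I5 write@27)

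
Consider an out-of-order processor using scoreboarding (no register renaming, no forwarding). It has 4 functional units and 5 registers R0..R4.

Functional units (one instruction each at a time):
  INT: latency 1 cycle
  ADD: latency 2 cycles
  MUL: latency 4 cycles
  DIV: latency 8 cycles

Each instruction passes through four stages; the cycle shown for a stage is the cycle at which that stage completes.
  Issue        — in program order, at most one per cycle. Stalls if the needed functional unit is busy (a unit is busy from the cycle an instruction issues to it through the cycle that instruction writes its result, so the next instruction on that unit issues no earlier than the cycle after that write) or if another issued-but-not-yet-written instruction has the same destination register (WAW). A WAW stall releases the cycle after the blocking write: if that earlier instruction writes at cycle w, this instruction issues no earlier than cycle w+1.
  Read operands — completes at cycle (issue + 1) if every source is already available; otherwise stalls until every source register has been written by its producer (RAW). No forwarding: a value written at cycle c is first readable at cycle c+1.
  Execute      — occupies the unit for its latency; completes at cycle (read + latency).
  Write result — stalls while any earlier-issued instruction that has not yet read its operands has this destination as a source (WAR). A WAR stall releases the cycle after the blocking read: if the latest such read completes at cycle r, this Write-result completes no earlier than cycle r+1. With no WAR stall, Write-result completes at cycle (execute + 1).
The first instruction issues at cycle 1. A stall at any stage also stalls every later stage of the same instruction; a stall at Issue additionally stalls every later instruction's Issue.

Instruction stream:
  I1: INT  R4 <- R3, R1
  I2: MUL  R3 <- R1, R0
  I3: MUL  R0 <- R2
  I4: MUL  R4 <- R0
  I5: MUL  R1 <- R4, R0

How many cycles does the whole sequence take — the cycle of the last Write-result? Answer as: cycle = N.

cycle = 29

I1  is:1  ro:2  ex:3  wr:4
I2  is:2  ro:3  ex:7  wr:8
I3  is:9  ro:10  ex:14  wr:15  — struct: MUL busy until I2 writes@8
I4  is:16  ro:17  ex:21  wr:22  — struct: MUL busy until I3 writes@15
I5  is:23  ro:24  ex:28  wr:29  — struct: MUL busy until I4 writes@22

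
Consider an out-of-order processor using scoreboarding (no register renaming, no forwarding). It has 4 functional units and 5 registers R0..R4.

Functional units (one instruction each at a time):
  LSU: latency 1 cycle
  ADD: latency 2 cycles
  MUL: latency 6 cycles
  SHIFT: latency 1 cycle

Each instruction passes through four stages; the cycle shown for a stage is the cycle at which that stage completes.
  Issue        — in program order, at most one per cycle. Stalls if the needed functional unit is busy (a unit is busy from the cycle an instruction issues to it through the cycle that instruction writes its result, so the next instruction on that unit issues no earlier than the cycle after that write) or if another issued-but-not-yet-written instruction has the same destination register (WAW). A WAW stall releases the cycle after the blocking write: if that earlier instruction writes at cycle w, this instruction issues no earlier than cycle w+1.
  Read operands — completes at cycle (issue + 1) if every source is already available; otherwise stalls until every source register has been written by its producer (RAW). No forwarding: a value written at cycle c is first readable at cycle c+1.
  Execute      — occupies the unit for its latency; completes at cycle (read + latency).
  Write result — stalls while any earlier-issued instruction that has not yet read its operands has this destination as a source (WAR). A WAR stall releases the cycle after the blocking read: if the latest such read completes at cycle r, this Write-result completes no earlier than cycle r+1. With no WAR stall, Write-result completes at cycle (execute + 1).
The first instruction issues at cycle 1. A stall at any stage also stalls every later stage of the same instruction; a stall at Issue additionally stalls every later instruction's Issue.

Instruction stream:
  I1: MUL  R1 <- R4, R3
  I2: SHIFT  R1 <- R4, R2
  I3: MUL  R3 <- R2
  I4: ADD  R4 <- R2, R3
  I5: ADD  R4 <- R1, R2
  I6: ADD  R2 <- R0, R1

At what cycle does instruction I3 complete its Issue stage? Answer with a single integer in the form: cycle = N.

I1 -> (1, 2, 8, 9)
I2 -> (10, 11, 12, 13)  // WAW R1: wait I1 write@9
I3 -> (11, 12, 18, 19)
I4 -> (12, 20, 22, 23)  // RAW R3: wait I3 write@19
I5 -> (24, 25, 27, 28)  // struct: ADD busy until I4 writes@23
I6 -> (29, 30, 32, 33)  // struct: ADD busy until I5 writes@28

cycle = 11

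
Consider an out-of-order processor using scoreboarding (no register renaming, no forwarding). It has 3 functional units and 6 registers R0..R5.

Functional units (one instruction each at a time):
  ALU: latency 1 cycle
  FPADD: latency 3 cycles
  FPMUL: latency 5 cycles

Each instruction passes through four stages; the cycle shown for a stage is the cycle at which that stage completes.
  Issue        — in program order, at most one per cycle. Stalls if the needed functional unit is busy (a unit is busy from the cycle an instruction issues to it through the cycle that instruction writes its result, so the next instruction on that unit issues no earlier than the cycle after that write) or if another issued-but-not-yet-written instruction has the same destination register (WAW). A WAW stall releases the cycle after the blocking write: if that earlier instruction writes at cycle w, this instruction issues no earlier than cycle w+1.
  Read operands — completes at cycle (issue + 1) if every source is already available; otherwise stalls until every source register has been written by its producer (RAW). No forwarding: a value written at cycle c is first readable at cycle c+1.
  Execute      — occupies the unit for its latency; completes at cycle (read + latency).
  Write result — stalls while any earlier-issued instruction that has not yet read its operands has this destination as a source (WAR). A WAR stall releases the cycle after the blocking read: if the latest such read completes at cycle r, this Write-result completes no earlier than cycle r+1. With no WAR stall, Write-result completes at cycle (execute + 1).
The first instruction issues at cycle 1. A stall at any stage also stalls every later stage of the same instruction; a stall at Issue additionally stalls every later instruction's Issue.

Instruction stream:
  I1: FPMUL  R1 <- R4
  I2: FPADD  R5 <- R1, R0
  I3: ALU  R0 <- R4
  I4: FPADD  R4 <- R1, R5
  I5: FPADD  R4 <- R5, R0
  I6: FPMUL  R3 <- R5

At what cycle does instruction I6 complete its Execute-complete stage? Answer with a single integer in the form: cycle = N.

cycle = 27

[1] I1→FPMUL
[2] I1 RO · I2→FPADD
[3] I3→ALU
[4] I3 RO
[5] I3 EX
[7] I1 EX
[8] I1 WR R1
[9] I2 RO
[10] I3 WR R0
[12] I2 EX
[13] I2 WR R5
[14] I4→FPADD
[15] I4 RO
[18] I4 EX
[19] I4 WR R4
[20] I5→FPADD
[21] I5 RO · I6→FPMUL
[22] I6 RO
[24] I5 EX
[25] I5 WR R4
[27] I6 EX
[28] I6 WR R3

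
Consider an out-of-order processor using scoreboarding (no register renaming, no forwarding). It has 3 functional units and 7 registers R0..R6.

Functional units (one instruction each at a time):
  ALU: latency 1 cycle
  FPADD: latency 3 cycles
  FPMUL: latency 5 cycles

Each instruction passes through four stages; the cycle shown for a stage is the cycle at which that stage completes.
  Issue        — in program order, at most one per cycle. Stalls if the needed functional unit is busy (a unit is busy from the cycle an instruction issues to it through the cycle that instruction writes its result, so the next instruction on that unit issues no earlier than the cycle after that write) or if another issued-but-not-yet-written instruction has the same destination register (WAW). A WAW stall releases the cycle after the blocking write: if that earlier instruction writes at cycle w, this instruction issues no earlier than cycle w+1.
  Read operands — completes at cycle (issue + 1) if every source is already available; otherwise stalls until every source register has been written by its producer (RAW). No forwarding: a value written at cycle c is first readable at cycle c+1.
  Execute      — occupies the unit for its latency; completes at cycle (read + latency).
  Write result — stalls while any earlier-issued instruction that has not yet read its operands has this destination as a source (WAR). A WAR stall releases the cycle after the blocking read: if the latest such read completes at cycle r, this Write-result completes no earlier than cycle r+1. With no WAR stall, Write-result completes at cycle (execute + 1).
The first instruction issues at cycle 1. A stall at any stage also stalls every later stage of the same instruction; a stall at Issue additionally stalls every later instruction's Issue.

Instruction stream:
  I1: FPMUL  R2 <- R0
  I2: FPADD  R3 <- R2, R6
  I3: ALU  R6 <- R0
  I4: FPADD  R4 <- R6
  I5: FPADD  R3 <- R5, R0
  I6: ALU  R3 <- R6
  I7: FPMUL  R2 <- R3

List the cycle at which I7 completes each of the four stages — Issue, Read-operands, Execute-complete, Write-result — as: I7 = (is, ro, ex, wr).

cycle 1: I1 issues→FPMUL
cycle 2: I1 reads, I2 issues→FPADD
cycle 3: I3 issues→ALU
cycle 4: I3 reads
cycle 5: I3 exec-done
cycle 7: I1 exec-done
cycle 8: I1 writes R2
cycle 9: I2 reads
cycle 10: I3 writes R6
cycle 12: I2 exec-done
cycle 13: I2 writes R3
cycle 14: I4 issues→FPADD
cycle 15: I4 reads
cycle 18: I4 exec-done
cycle 19: I4 writes R4
cycle 20: I5 issues→FPADD
cycle 21: I5 reads
cycle 24: I5 exec-done
cycle 25: I5 writes R3
cycle 26: I6 issues→ALU
cycle 27: I6 reads, I7 issues→FPMUL
cycle 28: I6 exec-done
cycle 29: I6 writes R3
cycle 30: I7 reads
cycle 35: I7 exec-done
cycle 36: I7 writes R2

I7 = (27, 30, 35, 36)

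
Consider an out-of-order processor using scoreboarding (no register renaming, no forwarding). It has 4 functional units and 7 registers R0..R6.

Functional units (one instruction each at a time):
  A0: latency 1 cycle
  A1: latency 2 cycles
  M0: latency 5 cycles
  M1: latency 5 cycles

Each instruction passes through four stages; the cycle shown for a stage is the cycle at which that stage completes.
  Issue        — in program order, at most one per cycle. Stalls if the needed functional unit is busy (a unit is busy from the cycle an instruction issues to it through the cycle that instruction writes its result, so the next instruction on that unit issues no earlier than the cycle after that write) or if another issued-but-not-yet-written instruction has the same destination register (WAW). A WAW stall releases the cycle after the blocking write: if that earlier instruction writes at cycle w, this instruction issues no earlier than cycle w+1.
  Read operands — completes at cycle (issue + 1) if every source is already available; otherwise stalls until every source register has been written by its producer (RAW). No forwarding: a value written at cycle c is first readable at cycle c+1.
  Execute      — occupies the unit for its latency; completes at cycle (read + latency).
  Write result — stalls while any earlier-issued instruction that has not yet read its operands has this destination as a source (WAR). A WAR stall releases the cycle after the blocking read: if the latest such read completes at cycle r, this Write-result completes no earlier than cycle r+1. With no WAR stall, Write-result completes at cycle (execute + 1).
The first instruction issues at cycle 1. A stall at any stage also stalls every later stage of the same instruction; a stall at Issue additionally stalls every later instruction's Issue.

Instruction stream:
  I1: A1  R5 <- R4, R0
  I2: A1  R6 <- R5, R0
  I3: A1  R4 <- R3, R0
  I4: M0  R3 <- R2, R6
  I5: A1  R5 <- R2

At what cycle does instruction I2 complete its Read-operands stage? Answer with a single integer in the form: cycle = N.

c1: I1→A1
c2: I1 RO
c4: I1 EX
c5: I1 WR R5
c6: I2→A1
c7: I2 RO
c9: I2 EX
c10: I2 WR R6
c11: I3→A1
c12: I3 RO · I4→M0
c13: I4 RO
c14: I3 EX
c15: I3 WR R4
c16: I5→A1
c17: I5 RO
c18: I4 EX
c19: I4 WR R3 · I5 EX
c20: I5 WR R5

cycle = 7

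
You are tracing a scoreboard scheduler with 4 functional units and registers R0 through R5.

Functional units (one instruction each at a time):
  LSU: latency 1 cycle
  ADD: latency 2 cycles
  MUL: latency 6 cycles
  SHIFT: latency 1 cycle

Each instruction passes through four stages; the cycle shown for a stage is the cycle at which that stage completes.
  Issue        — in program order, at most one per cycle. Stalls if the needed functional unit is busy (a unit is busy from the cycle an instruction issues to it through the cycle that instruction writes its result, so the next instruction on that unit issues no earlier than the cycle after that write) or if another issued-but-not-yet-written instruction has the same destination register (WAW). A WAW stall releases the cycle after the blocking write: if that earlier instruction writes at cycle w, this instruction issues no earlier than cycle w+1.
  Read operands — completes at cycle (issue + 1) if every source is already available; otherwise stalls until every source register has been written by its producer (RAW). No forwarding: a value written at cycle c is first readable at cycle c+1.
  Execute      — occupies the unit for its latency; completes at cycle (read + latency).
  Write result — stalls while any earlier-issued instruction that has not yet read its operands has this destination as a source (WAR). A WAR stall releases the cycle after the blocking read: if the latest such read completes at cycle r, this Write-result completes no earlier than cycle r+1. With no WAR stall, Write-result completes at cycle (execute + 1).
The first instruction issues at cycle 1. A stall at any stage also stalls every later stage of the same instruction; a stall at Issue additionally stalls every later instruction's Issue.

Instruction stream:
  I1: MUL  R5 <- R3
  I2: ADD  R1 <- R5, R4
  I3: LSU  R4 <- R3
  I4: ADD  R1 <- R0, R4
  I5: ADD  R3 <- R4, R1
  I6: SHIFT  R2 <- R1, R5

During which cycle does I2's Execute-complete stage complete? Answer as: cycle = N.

I1  is:1  ro:2  ex:8  wr:9
I2  is:2  ro:10  ex:12  wr:13  — RAW R5: wait I1 write@9
I3  is:3  ro:4  ex:5  wr:11  — WAR R4: wait I2 read@10
I4  is:14  ro:15  ex:17  wr:18  — struct: ADD busy until I2 writes@13
I5  is:19  ro:20  ex:22  wr:23  — struct: ADD busy until I4 writes@18
I6  is:20  ro:21  ex:22  wr:23

cycle = 12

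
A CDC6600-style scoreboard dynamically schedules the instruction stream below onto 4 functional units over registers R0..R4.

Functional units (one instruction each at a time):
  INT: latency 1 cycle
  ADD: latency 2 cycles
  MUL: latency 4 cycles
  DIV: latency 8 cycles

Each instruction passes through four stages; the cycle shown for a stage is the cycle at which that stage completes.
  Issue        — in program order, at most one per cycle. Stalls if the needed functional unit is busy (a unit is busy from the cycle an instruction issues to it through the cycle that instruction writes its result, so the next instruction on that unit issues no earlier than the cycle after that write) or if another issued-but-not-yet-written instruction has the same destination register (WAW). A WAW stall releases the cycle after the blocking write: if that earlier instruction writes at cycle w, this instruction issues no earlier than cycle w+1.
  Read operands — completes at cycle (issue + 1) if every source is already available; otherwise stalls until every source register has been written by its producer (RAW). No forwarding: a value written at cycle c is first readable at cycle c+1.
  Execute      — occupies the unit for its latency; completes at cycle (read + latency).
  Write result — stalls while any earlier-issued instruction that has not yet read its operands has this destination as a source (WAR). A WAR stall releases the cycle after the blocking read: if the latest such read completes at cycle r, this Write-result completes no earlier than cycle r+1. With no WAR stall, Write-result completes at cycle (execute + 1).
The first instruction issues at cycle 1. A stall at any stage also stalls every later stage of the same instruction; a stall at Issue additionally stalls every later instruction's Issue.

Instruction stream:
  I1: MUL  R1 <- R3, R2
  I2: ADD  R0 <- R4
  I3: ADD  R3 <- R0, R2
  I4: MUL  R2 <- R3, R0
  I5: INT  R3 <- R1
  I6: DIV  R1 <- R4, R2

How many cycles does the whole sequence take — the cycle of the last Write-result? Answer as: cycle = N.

1) issue 1, read 2, done 6, write 7
2) issue 2, read 3, done 5, write 6
3) issue 7, read 8, done 10, write 11  <struct: ADD busy until I2 writes@6>
4) issue 8, read 12, done 16, write 17  <RAW R3: wait I3 write@11>
5) issue 12, read 13, done 14, write 15  <WAW R3: wait I3 write@11>
6) issue 13, read 18, done 26, write 27  <RAW R2: wait I4 write@17>

cycle = 27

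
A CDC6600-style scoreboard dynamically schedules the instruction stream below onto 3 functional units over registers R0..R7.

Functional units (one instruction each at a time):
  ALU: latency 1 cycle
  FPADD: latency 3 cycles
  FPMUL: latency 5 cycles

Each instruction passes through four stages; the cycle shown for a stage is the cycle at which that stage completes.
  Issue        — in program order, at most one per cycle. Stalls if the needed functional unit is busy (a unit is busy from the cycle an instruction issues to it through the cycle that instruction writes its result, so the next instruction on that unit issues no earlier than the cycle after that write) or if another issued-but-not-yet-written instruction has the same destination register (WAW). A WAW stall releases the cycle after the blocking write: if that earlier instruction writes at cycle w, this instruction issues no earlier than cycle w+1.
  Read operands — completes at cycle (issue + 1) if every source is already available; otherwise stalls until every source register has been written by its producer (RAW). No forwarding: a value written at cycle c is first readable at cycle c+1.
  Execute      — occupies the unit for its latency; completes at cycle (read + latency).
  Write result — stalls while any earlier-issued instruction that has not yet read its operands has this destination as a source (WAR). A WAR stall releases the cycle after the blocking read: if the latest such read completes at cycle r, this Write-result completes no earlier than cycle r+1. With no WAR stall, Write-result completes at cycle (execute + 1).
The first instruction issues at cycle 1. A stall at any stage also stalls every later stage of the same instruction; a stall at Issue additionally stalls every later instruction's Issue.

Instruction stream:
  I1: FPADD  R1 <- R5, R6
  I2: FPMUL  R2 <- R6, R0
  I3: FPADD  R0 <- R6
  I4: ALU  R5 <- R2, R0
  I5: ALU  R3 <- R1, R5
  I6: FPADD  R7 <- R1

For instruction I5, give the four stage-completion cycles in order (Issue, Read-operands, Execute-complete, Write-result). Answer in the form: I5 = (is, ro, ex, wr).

t=1  I1 dispatched to FPADD
t=2  I1 operands ready; I2 dispatched to FPMUL
t=3  I2 operands ready
t=5  I1 complete
t=6  R1←I1
t=7  I3 dispatched to FPADD
t=8  I2 complete; I3 operands ready; I4 dispatched to ALU
t=9  R2←I2
t=11  I3 complete
t=12  R0←I3
t=13  I4 operands ready
t=14  I4 complete
t=15  R5←I4
t=16  I5 dispatched to ALU
t=17  I5 operands ready; I6 dispatched to FPADD
t=18  I5 complete; I6 operands ready
t=19  R3←I5
t=21  I6 complete
t=22  R7←I6

I5 = (16, 17, 18, 19)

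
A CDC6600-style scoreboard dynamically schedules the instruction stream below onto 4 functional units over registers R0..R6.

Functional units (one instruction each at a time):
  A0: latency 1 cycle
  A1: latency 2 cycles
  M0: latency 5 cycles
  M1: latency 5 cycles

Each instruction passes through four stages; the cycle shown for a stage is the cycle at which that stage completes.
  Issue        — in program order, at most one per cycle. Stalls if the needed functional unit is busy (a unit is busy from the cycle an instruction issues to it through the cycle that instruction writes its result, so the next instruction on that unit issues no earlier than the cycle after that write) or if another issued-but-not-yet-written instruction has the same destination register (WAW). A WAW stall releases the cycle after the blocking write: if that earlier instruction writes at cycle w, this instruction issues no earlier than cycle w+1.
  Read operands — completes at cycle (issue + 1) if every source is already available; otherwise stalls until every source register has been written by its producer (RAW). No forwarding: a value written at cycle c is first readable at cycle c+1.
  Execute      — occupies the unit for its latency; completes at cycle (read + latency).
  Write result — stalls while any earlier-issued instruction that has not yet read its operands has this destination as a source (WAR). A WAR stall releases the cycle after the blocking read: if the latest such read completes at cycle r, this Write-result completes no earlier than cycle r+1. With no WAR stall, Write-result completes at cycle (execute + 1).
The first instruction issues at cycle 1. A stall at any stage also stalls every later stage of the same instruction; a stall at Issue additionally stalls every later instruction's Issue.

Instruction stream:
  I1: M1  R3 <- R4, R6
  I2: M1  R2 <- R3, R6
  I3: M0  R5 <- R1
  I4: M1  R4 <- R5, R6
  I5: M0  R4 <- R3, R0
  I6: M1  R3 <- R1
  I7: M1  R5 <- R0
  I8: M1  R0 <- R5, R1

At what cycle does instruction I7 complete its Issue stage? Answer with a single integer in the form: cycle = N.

cycle = 34

I1: IS=1 RO=2 EX=7 WR=8
I2: IS=9 RO=10 EX=15 WR=16  [struct: M1 busy until I1 writes@8]
I3: IS=10 RO=11 EX=16 WR=17
I4: IS=17 RO=18 EX=23 WR=24  [struct: M1 busy until I2 writes@16]
I5: IS=25 RO=26 EX=31 WR=32  [WAW R4: wait I4 write@24]
I6: IS=26 RO=27 EX=32 WR=33
I7: IS=34 RO=35 EX=40 WR=41  [struct: M1 busy until I6 writes@33]
I8: IS=42 RO=43 EX=48 WR=49  [struct: M1 busy until I7 writes@41]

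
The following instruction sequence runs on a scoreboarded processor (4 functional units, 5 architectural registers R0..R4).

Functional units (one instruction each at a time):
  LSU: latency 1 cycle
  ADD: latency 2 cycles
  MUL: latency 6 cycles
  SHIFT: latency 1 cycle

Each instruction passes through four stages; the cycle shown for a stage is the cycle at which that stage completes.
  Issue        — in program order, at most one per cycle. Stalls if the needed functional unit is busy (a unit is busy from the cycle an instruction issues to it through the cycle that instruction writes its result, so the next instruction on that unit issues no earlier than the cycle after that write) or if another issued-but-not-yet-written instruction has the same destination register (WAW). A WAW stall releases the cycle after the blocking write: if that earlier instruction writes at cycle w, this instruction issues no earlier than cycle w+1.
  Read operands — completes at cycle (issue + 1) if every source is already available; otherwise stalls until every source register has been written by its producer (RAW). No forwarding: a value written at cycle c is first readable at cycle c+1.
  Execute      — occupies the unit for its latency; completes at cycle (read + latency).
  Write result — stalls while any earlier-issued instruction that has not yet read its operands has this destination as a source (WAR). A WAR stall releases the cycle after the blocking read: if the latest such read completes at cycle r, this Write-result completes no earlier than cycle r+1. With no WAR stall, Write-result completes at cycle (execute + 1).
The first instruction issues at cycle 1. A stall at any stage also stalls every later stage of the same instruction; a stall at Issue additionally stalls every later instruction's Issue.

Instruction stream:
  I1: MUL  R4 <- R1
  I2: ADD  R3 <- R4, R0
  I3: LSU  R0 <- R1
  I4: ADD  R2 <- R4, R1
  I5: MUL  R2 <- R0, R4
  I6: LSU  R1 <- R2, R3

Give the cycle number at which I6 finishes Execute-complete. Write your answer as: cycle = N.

cycle = 29

  I1 | 1 | 2 | 8 | 9
  I2 | 2 | 10 | 12 | 13   RAW R4: wait I1 write@9
  I3 | 3 | 4 | 5 | 11   WAR R0: wait I2 read@10
  I4 | 14 | 15 | 17 | 18   struct: ADD busy until I2 writes@13
  I5 | 19 | 20 | 26 | 27   WAW R2: wait I4 write@18
  I6 | 20 | 28 | 29 | 30   RAW R2: wait I5 write@27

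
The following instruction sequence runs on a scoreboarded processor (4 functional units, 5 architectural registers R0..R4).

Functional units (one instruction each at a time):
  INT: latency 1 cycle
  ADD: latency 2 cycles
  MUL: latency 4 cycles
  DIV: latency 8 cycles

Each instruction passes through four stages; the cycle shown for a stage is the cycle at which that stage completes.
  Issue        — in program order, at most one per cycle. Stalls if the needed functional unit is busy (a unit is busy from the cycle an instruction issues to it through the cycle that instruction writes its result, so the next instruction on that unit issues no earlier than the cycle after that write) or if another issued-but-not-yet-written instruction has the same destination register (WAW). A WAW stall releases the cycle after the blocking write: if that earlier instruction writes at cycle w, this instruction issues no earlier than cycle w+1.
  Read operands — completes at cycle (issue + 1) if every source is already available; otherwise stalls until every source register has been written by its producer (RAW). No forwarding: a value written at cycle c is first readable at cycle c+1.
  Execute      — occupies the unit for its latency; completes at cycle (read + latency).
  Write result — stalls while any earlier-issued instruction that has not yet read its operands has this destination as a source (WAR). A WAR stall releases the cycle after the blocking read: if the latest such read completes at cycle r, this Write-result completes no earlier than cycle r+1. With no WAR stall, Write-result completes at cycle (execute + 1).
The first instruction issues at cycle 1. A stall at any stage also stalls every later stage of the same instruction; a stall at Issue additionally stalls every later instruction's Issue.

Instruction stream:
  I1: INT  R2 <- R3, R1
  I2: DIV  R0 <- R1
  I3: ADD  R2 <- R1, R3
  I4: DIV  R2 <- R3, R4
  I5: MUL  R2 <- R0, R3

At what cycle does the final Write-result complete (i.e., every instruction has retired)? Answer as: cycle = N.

cycle = 30

c1: I1 dispatched to INT
c2: I1 operands ready · I2 dispatched to DIV
c3: I1 complete · I2 operands ready
c4: R2←I1
c5: I3 dispatched to ADD
c6: I3 operands ready
c8: I3 complete
c9: R2←I3
c11: I2 complete
c12: R0←I2
c13: I4 dispatched to DIV
c14: I4 operands ready
c22: I4 complete
c23: R2←I4
c24: I5 dispatched to MUL
c25: I5 operands ready
c29: I5 complete
c30: R2←I5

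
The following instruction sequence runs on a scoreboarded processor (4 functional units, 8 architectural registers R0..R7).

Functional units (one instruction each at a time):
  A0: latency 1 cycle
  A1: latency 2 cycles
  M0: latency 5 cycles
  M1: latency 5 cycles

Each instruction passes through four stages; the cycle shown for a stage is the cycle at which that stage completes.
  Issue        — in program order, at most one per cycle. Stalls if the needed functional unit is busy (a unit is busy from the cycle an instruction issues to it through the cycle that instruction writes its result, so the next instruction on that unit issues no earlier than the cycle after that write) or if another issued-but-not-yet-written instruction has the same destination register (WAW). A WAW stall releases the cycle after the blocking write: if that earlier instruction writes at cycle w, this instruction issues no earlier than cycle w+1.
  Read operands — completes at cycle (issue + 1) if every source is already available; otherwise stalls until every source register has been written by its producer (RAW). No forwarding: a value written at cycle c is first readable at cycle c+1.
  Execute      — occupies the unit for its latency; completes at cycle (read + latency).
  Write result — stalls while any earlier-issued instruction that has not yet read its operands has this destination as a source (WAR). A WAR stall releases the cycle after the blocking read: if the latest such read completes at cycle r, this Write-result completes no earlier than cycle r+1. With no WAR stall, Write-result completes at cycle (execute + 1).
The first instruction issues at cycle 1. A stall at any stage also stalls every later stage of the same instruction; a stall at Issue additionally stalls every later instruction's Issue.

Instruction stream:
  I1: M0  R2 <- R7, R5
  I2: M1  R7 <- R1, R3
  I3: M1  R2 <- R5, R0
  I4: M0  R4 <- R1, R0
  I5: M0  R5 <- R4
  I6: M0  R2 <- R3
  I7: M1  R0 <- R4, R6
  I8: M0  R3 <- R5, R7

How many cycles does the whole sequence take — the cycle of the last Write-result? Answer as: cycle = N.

cycle = 42

I1  is:1  ro:2  ex:7  wr:8
I2  is:2  ro:3  ex:8  wr:9
I3  is:10  ro:11  ex:16  wr:17  — struct: M1 busy until I2 writes@9
I4  is:11  ro:12  ex:17  wr:18
I5  is:19  ro:20  ex:25  wr:26  — struct: M0 busy until I4 writes@18
I6  is:27  ro:28  ex:33  wr:34  — struct: M0 busy until I5 writes@26
I7  is:28  ro:29  ex:34  wr:35
I8  is:35  ro:36  ex:41  wr:42  — struct: M0 busy until I6 writes@34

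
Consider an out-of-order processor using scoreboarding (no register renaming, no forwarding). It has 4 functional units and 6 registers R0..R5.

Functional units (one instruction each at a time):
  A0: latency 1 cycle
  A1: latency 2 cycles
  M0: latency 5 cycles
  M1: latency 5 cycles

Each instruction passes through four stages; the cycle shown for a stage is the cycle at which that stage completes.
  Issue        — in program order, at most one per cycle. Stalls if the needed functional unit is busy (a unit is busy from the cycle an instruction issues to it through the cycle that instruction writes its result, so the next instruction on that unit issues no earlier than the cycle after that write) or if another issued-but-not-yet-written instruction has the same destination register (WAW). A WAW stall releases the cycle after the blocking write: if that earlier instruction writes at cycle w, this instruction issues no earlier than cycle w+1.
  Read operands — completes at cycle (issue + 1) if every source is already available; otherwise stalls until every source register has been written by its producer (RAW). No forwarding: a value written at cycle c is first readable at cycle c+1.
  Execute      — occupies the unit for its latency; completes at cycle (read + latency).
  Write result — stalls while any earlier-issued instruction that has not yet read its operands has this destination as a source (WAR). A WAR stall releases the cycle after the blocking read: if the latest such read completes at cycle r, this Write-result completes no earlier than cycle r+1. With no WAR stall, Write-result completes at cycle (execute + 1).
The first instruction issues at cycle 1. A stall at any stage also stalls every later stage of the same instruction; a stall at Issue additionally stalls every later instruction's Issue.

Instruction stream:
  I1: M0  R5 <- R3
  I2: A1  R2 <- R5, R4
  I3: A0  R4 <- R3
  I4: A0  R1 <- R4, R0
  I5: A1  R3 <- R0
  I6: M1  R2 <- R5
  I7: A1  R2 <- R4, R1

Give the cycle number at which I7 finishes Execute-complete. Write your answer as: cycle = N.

  I1 | 1 | 2 | 7 | 8
  I2 | 2 | 9 | 11 | 12   RAW R5: wait I1 write@8
  I3 | 3 | 4 | 5 | 10   WAR R4: wait I2 read@9
  I4 | 11 | 12 | 13 | 14   struct: A0 busy until I3 writes@10
  I5 | 13 | 14 | 16 | 17   struct: A1 busy until I2 writes@12
  I6 | 14 | 15 | 20 | 21
  I7 | 22 | 23 | 25 | 26   WAW R2: wait I6 write@21

cycle = 25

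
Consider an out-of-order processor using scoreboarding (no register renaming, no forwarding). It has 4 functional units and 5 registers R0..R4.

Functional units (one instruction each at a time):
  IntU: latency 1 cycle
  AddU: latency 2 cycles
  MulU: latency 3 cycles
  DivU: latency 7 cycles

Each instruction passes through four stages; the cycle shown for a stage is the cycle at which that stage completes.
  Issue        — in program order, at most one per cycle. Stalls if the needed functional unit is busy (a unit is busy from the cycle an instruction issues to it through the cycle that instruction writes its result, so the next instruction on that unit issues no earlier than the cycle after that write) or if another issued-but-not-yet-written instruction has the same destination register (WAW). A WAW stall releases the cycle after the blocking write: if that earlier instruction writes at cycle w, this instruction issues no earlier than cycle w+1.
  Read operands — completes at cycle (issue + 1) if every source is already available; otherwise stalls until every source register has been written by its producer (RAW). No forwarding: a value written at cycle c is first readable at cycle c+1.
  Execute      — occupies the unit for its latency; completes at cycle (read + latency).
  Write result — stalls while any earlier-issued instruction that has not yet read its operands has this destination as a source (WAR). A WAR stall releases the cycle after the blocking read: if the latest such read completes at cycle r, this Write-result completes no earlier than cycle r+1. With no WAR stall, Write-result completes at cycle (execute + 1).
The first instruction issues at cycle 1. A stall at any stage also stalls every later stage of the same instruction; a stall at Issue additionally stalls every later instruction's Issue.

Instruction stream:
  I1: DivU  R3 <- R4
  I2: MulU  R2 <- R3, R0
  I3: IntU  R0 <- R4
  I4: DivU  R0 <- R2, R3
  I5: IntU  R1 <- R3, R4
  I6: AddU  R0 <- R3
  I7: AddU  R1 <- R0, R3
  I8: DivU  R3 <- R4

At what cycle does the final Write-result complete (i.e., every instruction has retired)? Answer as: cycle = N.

1) issue 1, read 2, done 9, write 10
2) issue 2, read 11, done 14, write 15  <RAW R3: wait I1 write@10>
3) issue 3, read 4, done 5, write 12  <WAR R0: wait I2 read@11>
4) issue 13, read 16, done 23, write 24  <WAW R0: wait I3 write@12 / RAW R2: wait I2 write@15>
5) issue 14, read 15, done 16, write 17
6) issue 25, read 26, done 28, write 29  <WAW R0: wait I4 write@24>
7) issue 30, read 31, done 33, write 34  <struct: AddU busy until I6 writes@29>
8) issue 31, read 32, done 39, write 40

cycle = 40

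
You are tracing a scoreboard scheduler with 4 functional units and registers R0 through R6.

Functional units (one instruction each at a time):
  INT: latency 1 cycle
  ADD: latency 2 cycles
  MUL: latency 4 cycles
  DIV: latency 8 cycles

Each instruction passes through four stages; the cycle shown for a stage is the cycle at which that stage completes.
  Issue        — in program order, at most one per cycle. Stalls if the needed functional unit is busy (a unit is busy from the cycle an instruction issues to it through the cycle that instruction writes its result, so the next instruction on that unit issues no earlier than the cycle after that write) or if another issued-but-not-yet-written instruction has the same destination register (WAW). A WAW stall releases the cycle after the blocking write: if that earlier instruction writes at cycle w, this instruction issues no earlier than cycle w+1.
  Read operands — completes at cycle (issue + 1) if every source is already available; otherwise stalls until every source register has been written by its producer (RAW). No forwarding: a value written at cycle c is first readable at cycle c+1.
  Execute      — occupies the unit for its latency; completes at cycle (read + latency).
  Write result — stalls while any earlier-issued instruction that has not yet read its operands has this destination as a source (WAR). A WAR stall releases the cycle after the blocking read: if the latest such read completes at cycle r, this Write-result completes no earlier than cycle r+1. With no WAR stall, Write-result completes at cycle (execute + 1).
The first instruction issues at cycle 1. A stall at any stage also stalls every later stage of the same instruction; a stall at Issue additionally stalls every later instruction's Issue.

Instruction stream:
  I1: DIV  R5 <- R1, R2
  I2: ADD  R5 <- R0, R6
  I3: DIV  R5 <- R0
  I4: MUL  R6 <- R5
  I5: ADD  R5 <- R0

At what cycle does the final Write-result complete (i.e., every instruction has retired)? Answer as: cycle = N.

cycle = 33

[1] issue I1 (DIV)
[2] I1 read-ops
[10] I1 finished on DIV
[11] I1→R5
[12] issue I2 (ADD)
[13] I2 read-ops
[15] I2 finished on ADD
[16] I2→R5
[17] issue I3 (DIV)
[18] I3 read-ops · issue I4 (MUL)
[26] I3 finished on DIV
[27] I3→R5
[28] I4 read-ops · issue I5 (ADD)
[29] I5 read-ops
[31] I5 finished on ADD
[32] I4 finished on MUL · I5→R5
[33] I4→R6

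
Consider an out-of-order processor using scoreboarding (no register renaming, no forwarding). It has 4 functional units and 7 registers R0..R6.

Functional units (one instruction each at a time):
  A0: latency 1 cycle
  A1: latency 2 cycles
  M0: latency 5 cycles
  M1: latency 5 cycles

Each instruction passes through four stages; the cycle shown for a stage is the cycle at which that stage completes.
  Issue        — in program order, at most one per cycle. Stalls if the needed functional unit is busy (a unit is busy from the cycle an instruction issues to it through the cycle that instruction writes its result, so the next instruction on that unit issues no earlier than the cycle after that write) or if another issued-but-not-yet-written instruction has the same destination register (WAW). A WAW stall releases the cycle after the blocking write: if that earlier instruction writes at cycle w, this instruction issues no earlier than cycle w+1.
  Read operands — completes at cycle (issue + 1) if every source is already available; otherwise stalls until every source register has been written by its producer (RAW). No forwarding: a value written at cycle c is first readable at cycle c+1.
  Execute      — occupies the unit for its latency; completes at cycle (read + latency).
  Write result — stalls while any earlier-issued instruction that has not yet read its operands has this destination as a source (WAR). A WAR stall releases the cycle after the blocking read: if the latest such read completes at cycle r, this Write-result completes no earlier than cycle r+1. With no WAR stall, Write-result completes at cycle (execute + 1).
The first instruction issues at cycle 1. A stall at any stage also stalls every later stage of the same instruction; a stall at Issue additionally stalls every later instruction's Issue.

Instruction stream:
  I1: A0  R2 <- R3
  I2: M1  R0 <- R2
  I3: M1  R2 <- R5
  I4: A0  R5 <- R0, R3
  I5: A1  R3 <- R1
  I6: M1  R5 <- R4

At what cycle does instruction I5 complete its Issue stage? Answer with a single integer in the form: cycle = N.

cycle = 14

  I1 | 1 | 2 | 3 | 4
  I2 | 2 | 5 | 10 | 11   RAW R2: wait I1 write@4
  I3 | 12 | 13 | 18 | 19   struct: M1 busy until I2 writes@11
  I4 | 13 | 14 | 15 | 16
  I5 | 14 | 15 | 17 | 18
  I6 | 20 | 21 | 26 | 27   struct: M1 busy until I3 writes@19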